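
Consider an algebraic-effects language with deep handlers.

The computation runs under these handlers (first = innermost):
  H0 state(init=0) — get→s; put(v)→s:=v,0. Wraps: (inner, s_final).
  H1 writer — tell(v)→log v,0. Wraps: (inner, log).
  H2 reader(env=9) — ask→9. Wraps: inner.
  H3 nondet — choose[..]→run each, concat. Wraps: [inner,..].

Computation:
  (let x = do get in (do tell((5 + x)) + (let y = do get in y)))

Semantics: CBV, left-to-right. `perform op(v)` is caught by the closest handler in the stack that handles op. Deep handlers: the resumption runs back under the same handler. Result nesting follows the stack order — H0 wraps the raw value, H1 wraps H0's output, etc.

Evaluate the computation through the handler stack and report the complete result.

Evaluation trace:
get @ H0 ⇒ 0
tell(5) @ H1 ⇒ log+=5
get @ H0 ⇒ 0
H0 returns (0, 0)
H1 returns ((0, 0), (5))
H2 returns ((0, 0), (5))
H3 returns [((0, 0), (5))]
= [((0, 0), (5))]

Answer: [((0, 0), (5))]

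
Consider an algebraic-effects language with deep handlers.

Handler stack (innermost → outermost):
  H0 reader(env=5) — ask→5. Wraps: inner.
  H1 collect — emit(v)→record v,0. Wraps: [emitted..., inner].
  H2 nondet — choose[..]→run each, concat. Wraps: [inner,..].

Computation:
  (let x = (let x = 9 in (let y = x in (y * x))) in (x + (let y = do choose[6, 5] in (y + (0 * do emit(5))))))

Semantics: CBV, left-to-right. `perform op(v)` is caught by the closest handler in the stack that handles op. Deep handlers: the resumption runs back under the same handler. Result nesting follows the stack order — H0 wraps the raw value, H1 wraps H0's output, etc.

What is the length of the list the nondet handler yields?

Answer: 2

Step-by-step:
choose[6, 5] @ H2
  branch[0] choose=6:
    emit(5) @ H1 ⇒ out+=5
    H0 returns 87
    H1 returns [5, 87]
    H2 returns [[5, 87]]
  branch[1] choose=5:
    emit(5) @ H1 ⇒ out+=5
    H0 returns 86
    H1 returns [5, 86]
    H2 returns [[5, 86]]
= [[5, 87], [5, 86]]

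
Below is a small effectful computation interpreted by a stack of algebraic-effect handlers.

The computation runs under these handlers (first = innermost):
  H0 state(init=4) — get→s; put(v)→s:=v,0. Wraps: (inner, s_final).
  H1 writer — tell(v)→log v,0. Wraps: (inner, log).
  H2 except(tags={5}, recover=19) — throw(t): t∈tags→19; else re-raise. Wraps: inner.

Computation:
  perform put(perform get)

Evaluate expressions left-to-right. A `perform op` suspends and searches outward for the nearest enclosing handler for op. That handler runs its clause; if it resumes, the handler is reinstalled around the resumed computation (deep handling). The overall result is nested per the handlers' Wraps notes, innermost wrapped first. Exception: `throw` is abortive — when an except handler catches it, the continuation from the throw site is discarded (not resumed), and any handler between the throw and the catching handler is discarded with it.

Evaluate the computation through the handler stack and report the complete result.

Answer: ((0, 4), ())

Working:
get @ H0 ⇒ 4
put(4) @ H0 ⇒ s:=4
H0 returns (0, 4)
H1 returns ((0, 4), ())
H2 returns ((0, 4), ())
= ((0, 4), ())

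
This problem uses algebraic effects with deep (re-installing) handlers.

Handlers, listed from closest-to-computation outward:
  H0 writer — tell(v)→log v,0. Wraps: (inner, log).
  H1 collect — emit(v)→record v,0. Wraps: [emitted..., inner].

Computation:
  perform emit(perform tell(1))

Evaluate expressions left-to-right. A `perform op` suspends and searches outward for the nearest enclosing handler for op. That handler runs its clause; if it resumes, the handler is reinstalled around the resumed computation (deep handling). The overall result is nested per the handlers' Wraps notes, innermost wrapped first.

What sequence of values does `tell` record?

Working:
tell(1) @ H0 ⇒ log+=1
emit(0) @ H1 ⇒ out+=0
H0 returns (0, (1))
H1 returns [0, (0, (1))]
= [0, (0, (1))]

Answer: (1)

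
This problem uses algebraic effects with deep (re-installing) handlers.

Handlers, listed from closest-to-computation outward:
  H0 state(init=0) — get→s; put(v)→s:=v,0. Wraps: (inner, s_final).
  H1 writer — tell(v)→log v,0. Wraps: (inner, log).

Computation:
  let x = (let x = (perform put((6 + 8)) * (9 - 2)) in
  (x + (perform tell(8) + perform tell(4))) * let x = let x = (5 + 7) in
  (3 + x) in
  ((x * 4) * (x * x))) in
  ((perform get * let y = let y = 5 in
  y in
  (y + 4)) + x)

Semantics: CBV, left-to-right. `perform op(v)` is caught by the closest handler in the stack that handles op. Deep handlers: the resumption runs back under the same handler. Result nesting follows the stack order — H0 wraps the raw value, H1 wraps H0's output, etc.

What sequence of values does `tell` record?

Evaluation trace:
put(14) @ H0 ⇒ s:=14
tell(8) @ H1 ⇒ log+=8
tell(4) @ H1 ⇒ log+=4
get @ H0 ⇒ 14
H0 returns (126, 14)
H1 returns ((126, 14), (8, 4))
= ((126, 14), (8, 4))

Answer: (8, 4)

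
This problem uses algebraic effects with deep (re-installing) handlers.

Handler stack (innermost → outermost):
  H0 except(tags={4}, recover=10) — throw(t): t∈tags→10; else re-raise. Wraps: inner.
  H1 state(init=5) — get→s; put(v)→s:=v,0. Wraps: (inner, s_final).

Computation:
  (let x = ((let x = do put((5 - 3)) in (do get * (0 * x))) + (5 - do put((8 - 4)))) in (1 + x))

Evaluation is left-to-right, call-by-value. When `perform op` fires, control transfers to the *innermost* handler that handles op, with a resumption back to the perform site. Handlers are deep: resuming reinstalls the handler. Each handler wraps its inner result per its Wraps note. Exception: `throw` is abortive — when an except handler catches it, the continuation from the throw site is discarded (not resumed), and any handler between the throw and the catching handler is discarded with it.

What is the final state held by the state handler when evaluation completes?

Answer: 4

Step-by-step:
put(2) @ H1 ⇒ s:=2
get @ H1 ⇒ 2
put(4) @ H1 ⇒ s:=4
H0 returns 6
H1 returns (6, 4)
= (6, 4)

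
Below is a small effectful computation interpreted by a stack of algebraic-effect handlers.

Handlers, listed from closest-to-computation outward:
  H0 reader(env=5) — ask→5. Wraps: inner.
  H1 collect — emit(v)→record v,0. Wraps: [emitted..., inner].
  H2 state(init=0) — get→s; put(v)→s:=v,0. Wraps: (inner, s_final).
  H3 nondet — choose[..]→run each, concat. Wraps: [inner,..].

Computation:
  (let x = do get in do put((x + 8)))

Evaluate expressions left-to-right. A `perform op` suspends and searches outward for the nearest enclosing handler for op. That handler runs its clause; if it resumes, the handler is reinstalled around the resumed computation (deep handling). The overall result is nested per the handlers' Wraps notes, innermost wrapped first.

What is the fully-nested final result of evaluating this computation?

Answer: [([0], 8)]

Working:
get @ H2 ⇒ 0
put(8) @ H2 ⇒ s:=8
H0 returns 0
H1 returns [0]
H2 returns ([0], 8)
H3 returns [([0], 8)]
= [([0], 8)]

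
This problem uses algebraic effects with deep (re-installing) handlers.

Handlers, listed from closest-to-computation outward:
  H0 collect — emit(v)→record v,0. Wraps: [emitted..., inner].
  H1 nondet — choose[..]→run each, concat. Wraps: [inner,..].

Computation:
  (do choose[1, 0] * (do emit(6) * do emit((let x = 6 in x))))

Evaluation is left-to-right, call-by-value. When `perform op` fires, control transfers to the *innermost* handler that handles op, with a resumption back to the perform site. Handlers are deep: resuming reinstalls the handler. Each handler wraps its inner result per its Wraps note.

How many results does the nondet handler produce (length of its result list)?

Working:
choose[1, 0] @ H1
  branch[0] choose=1:
    emit(6) @ H0 ⇒ out+=6
    emit(6) @ H0 ⇒ out+=6
    H0 returns [6, 6, 0]
    H1 returns [[6, 6, 0]]
  branch[1] choose=0:
    emit(6) @ H0 ⇒ out+=6
    emit(6) @ H0 ⇒ out+=6
    H0 returns [6, 6, 0]
    H1 returns [[6, 6, 0]]
= [[6, 6, 0], [6, 6, 0]]

Answer: 2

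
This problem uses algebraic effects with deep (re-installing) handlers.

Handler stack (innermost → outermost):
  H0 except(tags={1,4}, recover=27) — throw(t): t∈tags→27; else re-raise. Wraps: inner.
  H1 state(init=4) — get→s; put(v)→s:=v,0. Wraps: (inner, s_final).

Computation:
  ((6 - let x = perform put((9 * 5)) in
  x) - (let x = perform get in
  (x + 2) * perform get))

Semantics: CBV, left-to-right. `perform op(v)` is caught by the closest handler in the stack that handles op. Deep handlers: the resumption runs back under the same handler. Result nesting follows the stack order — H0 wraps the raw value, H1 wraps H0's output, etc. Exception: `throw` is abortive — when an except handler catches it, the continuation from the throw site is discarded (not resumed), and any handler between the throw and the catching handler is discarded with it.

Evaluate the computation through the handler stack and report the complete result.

Answer: (-2109, 45)

Working:
put(45) @ H1 ⇒ s:=45
get @ H1 ⇒ 45
get @ H1 ⇒ 45
H0 returns -2109
H1 returns (-2109, 45)
= (-2109, 45)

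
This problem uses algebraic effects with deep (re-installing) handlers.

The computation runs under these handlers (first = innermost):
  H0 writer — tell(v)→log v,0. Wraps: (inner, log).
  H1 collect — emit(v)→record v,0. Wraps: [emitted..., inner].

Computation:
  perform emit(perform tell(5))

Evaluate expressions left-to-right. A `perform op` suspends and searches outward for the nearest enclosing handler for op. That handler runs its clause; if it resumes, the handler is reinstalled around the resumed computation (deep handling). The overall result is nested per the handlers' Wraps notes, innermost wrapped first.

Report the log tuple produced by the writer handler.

Answer: (5)

Step-by-step:
tell(5) @ H0 ⇒ log+=5
emit(0) @ H1 ⇒ out+=0
H0 returns (0, (5))
H1 returns [0, (0, (5))]
= [0, (0, (5))]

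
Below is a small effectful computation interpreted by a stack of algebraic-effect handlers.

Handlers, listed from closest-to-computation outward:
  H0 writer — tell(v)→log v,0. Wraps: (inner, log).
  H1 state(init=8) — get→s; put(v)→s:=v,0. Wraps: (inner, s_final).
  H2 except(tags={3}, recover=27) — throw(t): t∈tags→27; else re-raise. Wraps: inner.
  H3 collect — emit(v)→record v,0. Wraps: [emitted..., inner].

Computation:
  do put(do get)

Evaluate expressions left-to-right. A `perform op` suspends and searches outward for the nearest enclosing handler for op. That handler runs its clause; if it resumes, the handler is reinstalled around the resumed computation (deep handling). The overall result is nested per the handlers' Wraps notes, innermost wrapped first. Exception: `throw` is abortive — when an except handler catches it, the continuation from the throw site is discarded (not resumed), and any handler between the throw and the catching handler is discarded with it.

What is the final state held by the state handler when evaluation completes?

Answer: 8

Working:
get @ H1 ⇒ 8
put(8) @ H1 ⇒ s:=8
H0 returns (0, ())
H1 returns ((0, ()), 8)
H2 returns ((0, ()), 8)
H3 returns [((0, ()), 8)]
= [((0, ()), 8)]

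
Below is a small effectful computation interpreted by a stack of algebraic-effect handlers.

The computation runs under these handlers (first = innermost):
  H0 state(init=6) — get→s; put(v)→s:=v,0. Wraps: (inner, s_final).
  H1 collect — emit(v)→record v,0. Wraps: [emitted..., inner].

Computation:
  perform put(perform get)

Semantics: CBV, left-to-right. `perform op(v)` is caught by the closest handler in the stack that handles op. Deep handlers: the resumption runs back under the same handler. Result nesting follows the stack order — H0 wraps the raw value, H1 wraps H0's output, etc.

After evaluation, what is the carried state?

Step-by-step:
get @ H0 ⇒ 6
put(6) @ H0 ⇒ s:=6
H0 returns (0, 6)
H1 returns [(0, 6)]
= [(0, 6)]

Answer: 6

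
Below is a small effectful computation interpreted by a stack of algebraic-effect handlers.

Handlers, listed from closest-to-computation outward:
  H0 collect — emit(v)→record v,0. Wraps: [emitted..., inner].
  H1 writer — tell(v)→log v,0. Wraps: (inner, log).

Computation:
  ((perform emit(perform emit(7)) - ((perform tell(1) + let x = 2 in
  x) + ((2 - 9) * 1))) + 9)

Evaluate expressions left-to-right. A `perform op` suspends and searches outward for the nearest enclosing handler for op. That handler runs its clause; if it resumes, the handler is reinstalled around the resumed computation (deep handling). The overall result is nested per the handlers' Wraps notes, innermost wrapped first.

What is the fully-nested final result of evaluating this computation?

Working:
emit(7) @ H0 ⇒ out+=7
emit(0) @ H0 ⇒ out+=0
tell(1) @ H1 ⇒ log+=1
H0 returns [7, 0, 14]
H1 returns ([7, 0, 14], (1))
= ([7, 0, 14], (1))

Answer: ([7, 0, 14], (1))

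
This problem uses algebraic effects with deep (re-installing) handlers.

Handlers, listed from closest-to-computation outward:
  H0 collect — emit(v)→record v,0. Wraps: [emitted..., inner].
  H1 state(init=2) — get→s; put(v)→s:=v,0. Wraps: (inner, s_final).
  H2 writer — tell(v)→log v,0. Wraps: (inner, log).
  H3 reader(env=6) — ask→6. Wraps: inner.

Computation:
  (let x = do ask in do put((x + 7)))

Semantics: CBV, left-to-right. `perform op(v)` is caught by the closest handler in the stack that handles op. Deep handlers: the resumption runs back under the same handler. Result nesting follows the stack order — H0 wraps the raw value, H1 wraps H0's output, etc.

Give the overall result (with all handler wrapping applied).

Answer: (([0], 13), ())

Step-by-step:
ask @ H3 ⇒ 6
put(13) @ H1 ⇒ s:=13
H0 returns [0]
H1 returns ([0], 13)
H2 returns (([0], 13), ())
H3 returns (([0], 13), ())
= (([0], 13), ())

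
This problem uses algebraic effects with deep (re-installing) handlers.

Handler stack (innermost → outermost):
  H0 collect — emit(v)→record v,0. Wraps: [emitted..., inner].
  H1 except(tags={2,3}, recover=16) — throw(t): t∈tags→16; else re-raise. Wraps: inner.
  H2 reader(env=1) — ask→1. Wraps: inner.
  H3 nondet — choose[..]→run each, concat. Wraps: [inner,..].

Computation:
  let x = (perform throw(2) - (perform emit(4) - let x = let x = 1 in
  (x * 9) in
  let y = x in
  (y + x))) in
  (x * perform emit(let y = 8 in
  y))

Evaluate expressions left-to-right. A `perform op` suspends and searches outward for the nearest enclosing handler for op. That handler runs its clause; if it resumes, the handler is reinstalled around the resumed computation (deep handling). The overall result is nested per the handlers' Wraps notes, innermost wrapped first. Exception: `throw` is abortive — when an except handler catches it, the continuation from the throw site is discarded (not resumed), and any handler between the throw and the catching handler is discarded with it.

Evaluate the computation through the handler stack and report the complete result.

Step-by-step:
throw(2) @ H1 caught ⇒ 16
H2 returns 16
H3 returns [16]
= [16]

Answer: [16]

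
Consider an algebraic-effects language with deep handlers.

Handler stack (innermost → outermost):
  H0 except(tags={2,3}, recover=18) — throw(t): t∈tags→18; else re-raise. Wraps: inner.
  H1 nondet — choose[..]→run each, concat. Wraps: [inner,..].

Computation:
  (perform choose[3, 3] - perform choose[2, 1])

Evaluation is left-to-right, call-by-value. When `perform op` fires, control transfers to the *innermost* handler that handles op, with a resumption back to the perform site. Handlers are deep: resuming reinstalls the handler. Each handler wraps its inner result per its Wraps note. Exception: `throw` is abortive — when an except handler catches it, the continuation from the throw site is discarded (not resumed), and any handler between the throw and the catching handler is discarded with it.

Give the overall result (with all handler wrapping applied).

Working:
choose[3, 3] @ H1
  branch[0] choose=3:
    choose[2, 1] @ H1
      branch[0] choose=2:
        H0 returns 1
        H1 returns [1]
      branch[1] choose=1:
        H0 returns 2
        H1 returns [2]
  branch[1] choose=3:
    choose[2, 1] @ H1
      branch[0] choose=2:
        H0 returns 1
        H1 returns [1]
      branch[1] choose=1:
        H0 returns 2
        H1 returns [2]
= [1, 2, 1, 2]

Answer: [1, 2, 1, 2]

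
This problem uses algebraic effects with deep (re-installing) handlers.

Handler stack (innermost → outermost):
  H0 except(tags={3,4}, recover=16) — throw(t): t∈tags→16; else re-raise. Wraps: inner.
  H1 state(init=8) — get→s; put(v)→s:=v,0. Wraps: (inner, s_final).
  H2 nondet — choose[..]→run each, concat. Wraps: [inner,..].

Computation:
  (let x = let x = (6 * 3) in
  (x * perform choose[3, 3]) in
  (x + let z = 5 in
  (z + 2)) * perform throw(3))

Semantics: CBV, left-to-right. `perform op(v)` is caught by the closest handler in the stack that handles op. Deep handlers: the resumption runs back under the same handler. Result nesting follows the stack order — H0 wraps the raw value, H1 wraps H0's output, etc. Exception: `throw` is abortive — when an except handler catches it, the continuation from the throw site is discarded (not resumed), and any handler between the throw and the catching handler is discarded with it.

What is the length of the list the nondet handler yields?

Answer: 2

Evaluation trace:
choose[3, 3] @ H2
  branch[0] choose=3:
    throw(3) @ H0 caught ⇒ 16
    H1 returns (16, 8)
    H2 returns [(16, 8)]
  branch[1] choose=3:
    throw(3) @ H0 caught ⇒ 16
    H1 returns (16, 8)
    H2 returns [(16, 8)]
= [(16, 8), (16, 8)]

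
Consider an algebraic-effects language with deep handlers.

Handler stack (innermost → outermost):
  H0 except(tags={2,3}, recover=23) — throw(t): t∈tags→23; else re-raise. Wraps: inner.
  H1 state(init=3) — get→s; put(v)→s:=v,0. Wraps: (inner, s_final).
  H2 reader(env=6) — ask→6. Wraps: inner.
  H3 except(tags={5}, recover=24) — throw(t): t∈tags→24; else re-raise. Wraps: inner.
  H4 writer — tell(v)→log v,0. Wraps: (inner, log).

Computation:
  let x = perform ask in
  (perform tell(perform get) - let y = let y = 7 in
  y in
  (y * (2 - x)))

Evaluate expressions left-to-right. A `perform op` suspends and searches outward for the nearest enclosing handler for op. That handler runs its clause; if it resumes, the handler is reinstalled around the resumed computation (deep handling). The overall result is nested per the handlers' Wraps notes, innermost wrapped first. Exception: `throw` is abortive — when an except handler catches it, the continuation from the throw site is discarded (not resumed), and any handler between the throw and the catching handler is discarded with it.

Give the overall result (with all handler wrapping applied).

Step-by-step:
ask @ H2 ⇒ 6
get @ H1 ⇒ 3
tell(3) @ H4 ⇒ log+=3
H0 returns 28
H1 returns (28, 3)
H2 returns (28, 3)
H3 returns (28, 3)
H4 returns ((28, 3), (3))
= ((28, 3), (3))

Answer: ((28, 3), (3))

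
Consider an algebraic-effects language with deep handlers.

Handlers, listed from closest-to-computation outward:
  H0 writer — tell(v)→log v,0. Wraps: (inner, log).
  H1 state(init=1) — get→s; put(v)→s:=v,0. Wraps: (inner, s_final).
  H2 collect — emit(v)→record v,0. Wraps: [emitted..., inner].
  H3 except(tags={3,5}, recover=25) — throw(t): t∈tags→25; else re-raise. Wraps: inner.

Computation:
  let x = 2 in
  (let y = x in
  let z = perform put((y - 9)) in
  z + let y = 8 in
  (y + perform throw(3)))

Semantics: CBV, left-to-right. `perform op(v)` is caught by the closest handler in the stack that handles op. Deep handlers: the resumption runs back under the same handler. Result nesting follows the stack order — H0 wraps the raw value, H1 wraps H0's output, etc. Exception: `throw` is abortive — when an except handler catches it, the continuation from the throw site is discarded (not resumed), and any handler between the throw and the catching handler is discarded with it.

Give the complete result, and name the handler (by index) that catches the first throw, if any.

Step-by-step:
put(-7) @ H1 ⇒ s:=-7
throw(3) @ H3 caught ⇒ 25
= 25

Answer: 25 ; first throw caught by: H3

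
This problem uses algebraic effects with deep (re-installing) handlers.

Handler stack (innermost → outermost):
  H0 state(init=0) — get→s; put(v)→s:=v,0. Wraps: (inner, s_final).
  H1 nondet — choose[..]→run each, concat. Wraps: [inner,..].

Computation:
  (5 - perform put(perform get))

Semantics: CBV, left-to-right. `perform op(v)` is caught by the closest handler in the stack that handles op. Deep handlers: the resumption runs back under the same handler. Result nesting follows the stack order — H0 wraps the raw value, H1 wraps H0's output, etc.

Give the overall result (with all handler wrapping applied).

Evaluation trace:
get @ H0 ⇒ 0
put(0) @ H0 ⇒ s:=0
H0 returns (5, 0)
H1 returns [(5, 0)]
= [(5, 0)]

Answer: [(5, 0)]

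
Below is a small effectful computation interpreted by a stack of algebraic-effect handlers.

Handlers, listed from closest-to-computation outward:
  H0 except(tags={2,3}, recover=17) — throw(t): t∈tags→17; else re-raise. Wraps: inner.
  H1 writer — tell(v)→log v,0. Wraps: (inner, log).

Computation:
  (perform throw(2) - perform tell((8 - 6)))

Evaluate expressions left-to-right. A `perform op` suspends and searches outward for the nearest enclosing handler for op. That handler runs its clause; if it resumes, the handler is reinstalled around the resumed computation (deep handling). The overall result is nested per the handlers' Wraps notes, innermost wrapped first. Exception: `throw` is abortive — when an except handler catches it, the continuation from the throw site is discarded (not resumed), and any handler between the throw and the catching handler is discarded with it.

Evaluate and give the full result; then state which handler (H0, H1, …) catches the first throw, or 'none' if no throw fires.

Answer: (17, ()) ; first throw caught by: H0

Evaluation trace:
throw(2) @ H0 caught ⇒ 17
H1 returns (17, ())
= (17, ())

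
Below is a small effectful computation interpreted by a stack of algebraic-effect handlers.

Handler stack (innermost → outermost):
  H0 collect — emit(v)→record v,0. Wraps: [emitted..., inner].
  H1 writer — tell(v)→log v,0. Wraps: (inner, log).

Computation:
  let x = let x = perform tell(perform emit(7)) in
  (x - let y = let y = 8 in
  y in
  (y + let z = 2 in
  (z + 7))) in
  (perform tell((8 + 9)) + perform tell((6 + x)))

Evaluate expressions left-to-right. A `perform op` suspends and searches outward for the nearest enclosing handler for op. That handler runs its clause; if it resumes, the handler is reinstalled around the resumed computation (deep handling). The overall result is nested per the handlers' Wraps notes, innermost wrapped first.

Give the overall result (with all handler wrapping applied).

Answer: ([7, 0], (0, 17, -11))

Evaluation trace:
emit(7) @ H0 ⇒ out+=7
tell(0) @ H1 ⇒ log+=0
tell(17) @ H1 ⇒ log+=17
tell(-11) @ H1 ⇒ log+=-11
H0 returns [7, 0]
H1 returns ([7, 0], (0, 17, -11))
= ([7, 0], (0, 17, -11))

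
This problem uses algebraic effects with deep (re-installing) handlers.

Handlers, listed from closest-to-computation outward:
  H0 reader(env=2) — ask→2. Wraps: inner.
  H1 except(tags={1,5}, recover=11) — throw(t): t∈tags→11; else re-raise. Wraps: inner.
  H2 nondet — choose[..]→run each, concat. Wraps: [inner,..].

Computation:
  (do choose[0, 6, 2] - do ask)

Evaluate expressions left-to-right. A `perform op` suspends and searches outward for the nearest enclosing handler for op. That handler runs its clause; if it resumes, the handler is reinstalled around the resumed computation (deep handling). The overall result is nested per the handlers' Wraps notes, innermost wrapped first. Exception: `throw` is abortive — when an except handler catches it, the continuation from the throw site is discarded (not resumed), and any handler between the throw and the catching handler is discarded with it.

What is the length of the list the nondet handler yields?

Working:
choose[0, 6, 2] @ H2
  branch[0] choose=0:
    ask @ H0 ⇒ 2
    H0 returns -2
    H1 returns -2
    H2 returns [-2]
  branch[1] choose=6:
    ask @ H0 ⇒ 2
    H0 returns 4
    H1 returns 4
    H2 returns [4]
  branch[2] choose=2:
    ask @ H0 ⇒ 2
    H0 returns 0
    H1 returns 0
    H2 returns [0]
= [-2, 4, 0]

Answer: 3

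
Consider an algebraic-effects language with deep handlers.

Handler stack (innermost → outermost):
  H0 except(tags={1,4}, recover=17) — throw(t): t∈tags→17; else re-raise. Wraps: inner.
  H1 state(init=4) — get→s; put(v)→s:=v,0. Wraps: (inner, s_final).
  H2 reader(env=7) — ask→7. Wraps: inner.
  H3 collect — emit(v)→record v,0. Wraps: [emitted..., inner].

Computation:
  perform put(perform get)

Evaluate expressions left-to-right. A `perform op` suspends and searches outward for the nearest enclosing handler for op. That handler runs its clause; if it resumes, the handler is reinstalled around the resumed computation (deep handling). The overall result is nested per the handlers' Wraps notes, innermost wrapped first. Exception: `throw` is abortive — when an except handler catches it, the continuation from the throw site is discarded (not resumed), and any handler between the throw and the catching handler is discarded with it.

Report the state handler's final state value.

Answer: 4

Working:
get @ H1 ⇒ 4
put(4) @ H1 ⇒ s:=4
H0 returns 0
H1 returns (0, 4)
H2 returns (0, 4)
H3 returns [(0, 4)]
= [(0, 4)]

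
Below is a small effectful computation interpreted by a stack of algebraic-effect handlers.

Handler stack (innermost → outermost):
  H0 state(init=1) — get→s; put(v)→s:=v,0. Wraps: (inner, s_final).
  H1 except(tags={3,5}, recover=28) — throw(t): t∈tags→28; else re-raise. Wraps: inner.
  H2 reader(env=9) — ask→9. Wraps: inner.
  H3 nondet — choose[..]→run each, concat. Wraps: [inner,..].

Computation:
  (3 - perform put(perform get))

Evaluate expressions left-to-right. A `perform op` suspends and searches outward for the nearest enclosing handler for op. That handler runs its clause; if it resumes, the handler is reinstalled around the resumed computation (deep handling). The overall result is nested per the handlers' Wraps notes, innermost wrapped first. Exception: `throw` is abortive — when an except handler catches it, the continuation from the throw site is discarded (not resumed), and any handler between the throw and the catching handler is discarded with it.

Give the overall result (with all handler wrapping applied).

Step-by-step:
get @ H0 ⇒ 1
put(1) @ H0 ⇒ s:=1
H0 returns (3, 1)
H1 returns (3, 1)
H2 returns (3, 1)
H3 returns [(3, 1)]
= [(3, 1)]

Answer: [(3, 1)]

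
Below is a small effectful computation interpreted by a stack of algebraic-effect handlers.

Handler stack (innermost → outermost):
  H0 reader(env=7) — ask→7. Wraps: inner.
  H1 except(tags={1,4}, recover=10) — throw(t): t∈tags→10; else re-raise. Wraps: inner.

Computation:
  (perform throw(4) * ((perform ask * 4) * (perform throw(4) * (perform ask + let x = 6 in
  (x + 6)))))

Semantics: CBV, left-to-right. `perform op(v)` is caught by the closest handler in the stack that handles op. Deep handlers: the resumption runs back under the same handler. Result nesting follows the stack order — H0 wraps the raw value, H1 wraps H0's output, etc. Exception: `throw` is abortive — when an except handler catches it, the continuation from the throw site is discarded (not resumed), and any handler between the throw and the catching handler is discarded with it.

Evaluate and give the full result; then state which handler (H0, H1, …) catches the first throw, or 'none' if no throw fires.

Evaluation trace:
throw(4) @ H1 caught ⇒ 10
= 10

Answer: 10 ; first throw caught by: H1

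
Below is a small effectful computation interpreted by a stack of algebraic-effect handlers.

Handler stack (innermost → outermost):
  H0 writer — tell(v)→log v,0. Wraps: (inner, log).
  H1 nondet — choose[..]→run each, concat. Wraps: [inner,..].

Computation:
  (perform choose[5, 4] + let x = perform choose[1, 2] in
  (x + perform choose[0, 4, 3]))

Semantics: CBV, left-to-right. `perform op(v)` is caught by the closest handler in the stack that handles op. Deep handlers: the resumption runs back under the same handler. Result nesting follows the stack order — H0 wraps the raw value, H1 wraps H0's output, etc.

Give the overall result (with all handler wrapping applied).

Working:
choose[5, 4] @ H1
  branch[0] choose=5:
    choose[1, 2] @ H1
      branch[0] choose=1:
        choose[0, 4, 3] @ H1
          branch[0] choose=0:
            H0 returns (6, ())
            H1 returns [(6, ())]
          branch[1] choose=4:
            H0 returns (10, ())
            H1 returns [(10, ())]
          branch[2] choose=3:
            H0 returns (9, ())
            H1 returns [(9, ())]
      branch[1] choose=2:
        choose[0, 4, 3] @ H1
          branch[0] choose=0:
            H0 returns (7, ())
            H1 returns [(7, ())]
          branch[1] choose=4:
            H0 returns (11, ())
            H1 returns [(11, ())]
          branch[2] choose=3:
            H0 returns (10, ())
            H1 returns [(10, ())]
  branch[1] choose=4:
    choose[1, 2] @ H1
      branch[0] choose=1:
        choose[0, 4, 3] @ H1
          branch[0] choose=0:
            H0 returns (5, ())
            H1 returns [(5, ())]
          branch[1] choose=4:
            H0 returns (9, ())
            H1 returns [(9, ())]
          branch[2] choose=3:
            H0 returns (8, ())
            H1 returns [(8, ())]
      branch[1] choose=2:
        choose[0, 4, 3] @ H1
          branch[0] choose=0:
            H0 returns (6, ())
            H1 returns [(6, ())]
          branch[1] choose=4:
            H0 returns (10, ())
            H1 returns [(10, ())]
          branch[2] choose=3:
            H0 returns (9, ())
            H1 returns [(9, ())]
= [(6, ()), (10, ()), (9, ()), (7, ()), (11, ()), (10, ()), (5, ()), (9, ()), (8, ()), (6, ()), (10, ()), (9, ())]

Answer: [(6, ()), (10, ()), (9, ()), (7, ()), (11, ()), (10, ()), (5, ()), (9, ()), (8, ()), (6, ()), (10, ()), (9, ())]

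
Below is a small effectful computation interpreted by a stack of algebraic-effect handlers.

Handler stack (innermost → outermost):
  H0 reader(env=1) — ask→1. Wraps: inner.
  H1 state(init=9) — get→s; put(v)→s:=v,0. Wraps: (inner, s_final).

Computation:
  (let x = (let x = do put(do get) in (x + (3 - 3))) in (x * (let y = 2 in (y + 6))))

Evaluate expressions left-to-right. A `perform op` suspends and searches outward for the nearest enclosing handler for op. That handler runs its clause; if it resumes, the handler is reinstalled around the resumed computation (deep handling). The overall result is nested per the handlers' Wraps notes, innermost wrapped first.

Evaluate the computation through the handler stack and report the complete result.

Answer: (0, 9)

Step-by-step:
get @ H1 ⇒ 9
put(9) @ H1 ⇒ s:=9
H0 returns 0
H1 returns (0, 9)
= (0, 9)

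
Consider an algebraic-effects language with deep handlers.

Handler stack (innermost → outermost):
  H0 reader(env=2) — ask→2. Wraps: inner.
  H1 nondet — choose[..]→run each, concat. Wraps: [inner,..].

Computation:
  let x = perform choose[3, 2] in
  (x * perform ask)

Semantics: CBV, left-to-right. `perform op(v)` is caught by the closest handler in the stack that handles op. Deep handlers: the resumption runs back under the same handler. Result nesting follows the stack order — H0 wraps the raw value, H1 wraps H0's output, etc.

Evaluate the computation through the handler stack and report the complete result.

Evaluation trace:
choose[3, 2] @ H1
  branch[0] choose=3:
    ask @ H0 ⇒ 2
    H0 returns 6
    H1 returns [6]
  branch[1] choose=2:
    ask @ H0 ⇒ 2
    H0 returns 4
    H1 returns [4]
= [6, 4]

Answer: [6, 4]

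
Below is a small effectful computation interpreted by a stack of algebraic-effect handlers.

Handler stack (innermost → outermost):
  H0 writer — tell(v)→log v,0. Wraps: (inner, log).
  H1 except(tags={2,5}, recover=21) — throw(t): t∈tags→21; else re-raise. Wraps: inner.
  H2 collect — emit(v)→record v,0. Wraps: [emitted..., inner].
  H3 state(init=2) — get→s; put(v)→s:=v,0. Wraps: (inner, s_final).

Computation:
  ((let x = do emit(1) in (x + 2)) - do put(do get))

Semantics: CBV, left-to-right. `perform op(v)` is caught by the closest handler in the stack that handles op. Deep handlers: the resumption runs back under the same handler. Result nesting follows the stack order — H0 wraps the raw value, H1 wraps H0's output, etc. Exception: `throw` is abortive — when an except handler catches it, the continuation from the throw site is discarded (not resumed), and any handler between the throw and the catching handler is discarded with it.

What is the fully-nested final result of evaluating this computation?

Evaluation trace:
emit(1) @ H2 ⇒ out+=1
get @ H3 ⇒ 2
put(2) @ H3 ⇒ s:=2
H0 returns (2, ())
H1 returns (2, ())
H2 returns [1, (2, ())]
H3 returns ([1, (2, ())], 2)
= ([1, (2, ())], 2)

Answer: ([1, (2, ())], 2)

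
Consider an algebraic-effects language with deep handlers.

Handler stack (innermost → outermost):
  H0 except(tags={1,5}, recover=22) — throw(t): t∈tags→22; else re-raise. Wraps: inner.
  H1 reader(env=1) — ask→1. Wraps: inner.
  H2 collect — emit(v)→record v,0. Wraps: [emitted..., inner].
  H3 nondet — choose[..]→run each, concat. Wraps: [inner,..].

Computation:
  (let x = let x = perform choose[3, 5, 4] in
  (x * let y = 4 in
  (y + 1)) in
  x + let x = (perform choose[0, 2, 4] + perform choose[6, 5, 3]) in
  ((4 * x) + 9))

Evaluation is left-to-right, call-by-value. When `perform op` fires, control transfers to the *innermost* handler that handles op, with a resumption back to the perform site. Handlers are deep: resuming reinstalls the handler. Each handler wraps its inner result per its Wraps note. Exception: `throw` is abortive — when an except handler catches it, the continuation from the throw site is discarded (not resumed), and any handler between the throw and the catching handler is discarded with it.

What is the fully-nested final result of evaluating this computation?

Answer: [[48], [44], [36], [56], [52], [44], [64], [60], [52], [58], [54], [46], [66], [62], [54], [74], [70], [62], [53], [49], [41], [61], [57], [49], [69], [65], [57]]

Evaluation trace:
choose[3, 5, 4] @ H3
  branch[0] choose=3:
    choose[0, 2, 4] @ H3
      branch[0] choose=0:
        choose[6, 5, 3] @ H3
          branch[0] choose=6:
            H0 returns 48
            H1 returns 48
            H2 returns [48]
            H3 returns [[48]]
          branch[1] choose=5:
            H0 returns 44
            H1 returns 44
            H2 returns [44]
            H3 returns [[44]]
          branch[2] choose=3:
            H0 returns 36
            H1 returns 36
            H2 returns [36]
            H3 returns [[36]]
      branch[1] choose=2:
        choose[6, 5, 3] @ H3
          branch[0] choose=6:
            H0 returns 56
            H1 returns 56
            H2 returns [56]
            H3 returns [[56]]
          branch[1] choose=5:
            H0 returns 52
            H1 returns 52
            H2 returns [52]
            H3 returns [[52]]
          branch[2] choose=3:
            H0 returns 44
            H1 returns 44
            H2 returns [44]
            H3 returns [[44]]
      branch[2] choose=4:
        choose[6, 5, 3] @ H3
          branch[0] choose=6:
            H0 returns 64
            H1 returns 64
            H2 returns [64]
            H3 returns [[64]]
          branch[1] choose=5:
            H0 returns 60
            H1 returns 60
            H2 returns [60]
            H3 returns [[60]]
          branch[2] choose=3:
            H0 returns 52
            H1 returns 52
            H2 returns [52]
            H3 returns [[52]]
  branch[1] choose=5:
    choose[0, 2, 4] @ H3
      branch[0] choose=0:
        choose[6, 5, 3] @ H3
          branch[0] choose=6:
            H0 returns 58
            H1 returns 58
            H2 returns [58]
            H3 returns [[58]]
          branch[1] choose=5:
            H0 returns 54
            H1 returns 54
            H2 returns [54]
            H3 returns [[54]]
          branch[2] choose=3:
            H0 returns 46
            H1 returns 46
            H2 returns [46]
            H3 returns [[46]]
      branch[1] choose=2:
        choose[6, 5, 3] @ H3
          branch[0] choose=6:
            H0 returns 66
            H1 returns 66
            H2 returns [66]
            H3 returns [[66]]
          branch[1] choose=5:
            H0 returns 62
            H1 returns 62
            H2 returns [62]
            H3 returns [[62]]
          branch[2] choose=3:
            H0 returns 54
            H1 returns 54
            H2 returns [54]
            H3 returns [[54]]
      branch[2] choose=4:
        choose[6, 5, 3] @ H3
          branch[0] choose=6:
            H0 returns 74
            H1 returns 74
            H2 returns [74]
            H3 returns [[74]]
          branch[1] choose=5:
            H0 returns 70
            H1 returns 70
            H2 returns [70]
            H3 returns [[70]]
          branch[2] choose=3:
            H0 returns 62
            H1 returns 62
            H2 returns [62]
            H3 returns [[62]]
  branch[2] choose=4:
    choose[0, 2, 4] @ H3
      branch[0] choose=0:
        choose[6, 5, 3] @ H3
          branch[0] choose=6:
            H0 returns 53
            H1 returns 53
            H2 returns [53]
            H3 returns [[53]]
          branch[1] choose=5:
            H0 returns 49
            H1 returns 49
            H2 returns [49]
            H3 returns [[49]]
          branch[2] choose=3:
            H0 returns 41
            H1 returns 41
            H2 returns [41]
            H3 returns [[41]]
      branch[1] choose=2:
        choose[6, 5, 3] @ H3
          branch[0] choose=6:
            H0 returns 61
            H1 returns 61
            H2 returns [61]
            H3 returns [[61]]
          branch[1] choose=5:
            H0 returns 57
            H1 returns 57
            H2 returns [57]
            H3 returns [[57]]
          branch[2] choose=3:
            H0 returns 49
            H1 returns 49
            H2 returns [49]
            H3 returns [[49]]
      branch[2] choose=4:
        choose[6, 5, 3] @ H3
          branch[0] choose=6:
            H0 returns 69
            H1 returns 69
            H2 returns [69]
            H3 returns [[69]]
          branch[1] choose=5:
            H0 returns 65
            H1 returns 65
            H2 returns [65]
            H3 returns [[65]]
          branch[2] choose=3:
            H0 returns 57
            H1 returns 57
            H2 returns [57]
            H3 returns [[57]]
= [[48], [44], [36], [56], [52], [44], [64], [60], [52], [58], [54], [46], [66], [62], [54], [74], [70], [62], [53], [49], [41], [61], [57], [49], [69], [65], [57]]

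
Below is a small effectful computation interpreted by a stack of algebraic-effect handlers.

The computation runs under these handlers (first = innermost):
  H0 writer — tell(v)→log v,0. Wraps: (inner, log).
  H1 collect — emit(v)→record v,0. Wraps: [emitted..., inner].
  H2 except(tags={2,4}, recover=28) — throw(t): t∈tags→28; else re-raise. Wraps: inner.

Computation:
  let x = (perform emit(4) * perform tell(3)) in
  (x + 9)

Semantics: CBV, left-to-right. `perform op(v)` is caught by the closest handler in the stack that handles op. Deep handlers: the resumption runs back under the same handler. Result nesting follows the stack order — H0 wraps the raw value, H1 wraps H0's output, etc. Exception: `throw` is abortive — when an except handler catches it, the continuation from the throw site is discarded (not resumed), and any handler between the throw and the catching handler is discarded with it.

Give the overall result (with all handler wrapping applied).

Answer: [4, (9, (3))]

Working:
emit(4) @ H1 ⇒ out+=4
tell(3) @ H0 ⇒ log+=3
H0 returns (9, (3))
H1 returns [4, (9, (3))]
H2 returns [4, (9, (3))]
= [4, (9, (3))]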